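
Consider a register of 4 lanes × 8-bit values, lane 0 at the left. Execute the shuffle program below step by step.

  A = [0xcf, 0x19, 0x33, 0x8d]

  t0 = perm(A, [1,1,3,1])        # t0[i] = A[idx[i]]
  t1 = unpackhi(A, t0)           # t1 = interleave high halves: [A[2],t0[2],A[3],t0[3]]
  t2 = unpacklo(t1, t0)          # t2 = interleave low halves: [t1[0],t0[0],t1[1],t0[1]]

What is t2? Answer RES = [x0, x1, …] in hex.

→ t0 |19|19|8d|19|
→ t1 |33|8d|8d|19|
→ t2 |33|19|8d|19|

RES = [ 0x33  0x19  0x8d  0x19 ]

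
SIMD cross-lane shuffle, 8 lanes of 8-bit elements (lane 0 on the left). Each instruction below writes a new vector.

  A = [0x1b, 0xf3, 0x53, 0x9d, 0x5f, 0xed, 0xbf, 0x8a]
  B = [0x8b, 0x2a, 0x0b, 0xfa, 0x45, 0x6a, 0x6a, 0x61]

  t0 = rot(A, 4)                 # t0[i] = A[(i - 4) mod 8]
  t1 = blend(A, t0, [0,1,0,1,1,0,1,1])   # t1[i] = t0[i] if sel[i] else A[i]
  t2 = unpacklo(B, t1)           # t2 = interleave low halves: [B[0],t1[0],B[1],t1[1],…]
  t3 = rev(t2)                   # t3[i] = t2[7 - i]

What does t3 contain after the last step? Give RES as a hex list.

RES = [ 0x8a  0xfa  0x53  0x0b  0xed  0x2a  0x1b  0x8b ]

  t0: 5f ed bf 8a 1b f3 53 9d
  t1: 1b ed 53 8a 1b ed 53 9d
  t2: 8b 1b 2a ed 0b 53 fa 8a
  t3: 8a fa 53 0b ed 2a 1b 8b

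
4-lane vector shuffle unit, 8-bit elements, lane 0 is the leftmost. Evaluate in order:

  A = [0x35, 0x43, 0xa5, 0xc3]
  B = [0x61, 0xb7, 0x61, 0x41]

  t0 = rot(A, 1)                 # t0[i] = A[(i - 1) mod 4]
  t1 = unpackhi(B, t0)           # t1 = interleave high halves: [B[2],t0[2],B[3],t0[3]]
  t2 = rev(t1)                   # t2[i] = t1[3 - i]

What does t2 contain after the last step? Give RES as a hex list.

t0 = [0xc3, 0x35, 0x43, 0xa5]
t1 = [0x61, 0x43, 0x41, 0xa5]
t2 = [0xa5, 0x41, 0x43, 0x61]

RES = [0xa5, 0x41, 0x43, 0x61]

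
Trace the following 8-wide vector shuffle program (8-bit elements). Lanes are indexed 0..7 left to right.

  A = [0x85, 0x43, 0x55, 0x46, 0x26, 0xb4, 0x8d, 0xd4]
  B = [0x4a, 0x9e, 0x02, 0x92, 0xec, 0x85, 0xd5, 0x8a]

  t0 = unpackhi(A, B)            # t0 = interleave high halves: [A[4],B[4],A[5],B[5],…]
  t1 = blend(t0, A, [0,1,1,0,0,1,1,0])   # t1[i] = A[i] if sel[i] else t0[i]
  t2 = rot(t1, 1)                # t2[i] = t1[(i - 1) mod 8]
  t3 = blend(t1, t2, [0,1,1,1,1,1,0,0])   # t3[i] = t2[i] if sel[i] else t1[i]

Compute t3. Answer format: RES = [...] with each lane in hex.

  t0: 26 ec b4 85 8d d5 d4 8a
  t1: 26 43 55 85 8d b4 8d 8a
  t2: 8a 26 43 55 85 8d b4 8d
  t3: 26 26 43 55 85 8d 8d 8a

RES = [0x26, 0x26, 0x43, 0x55, 0x85, 0x8d, 0x8d, 0x8a]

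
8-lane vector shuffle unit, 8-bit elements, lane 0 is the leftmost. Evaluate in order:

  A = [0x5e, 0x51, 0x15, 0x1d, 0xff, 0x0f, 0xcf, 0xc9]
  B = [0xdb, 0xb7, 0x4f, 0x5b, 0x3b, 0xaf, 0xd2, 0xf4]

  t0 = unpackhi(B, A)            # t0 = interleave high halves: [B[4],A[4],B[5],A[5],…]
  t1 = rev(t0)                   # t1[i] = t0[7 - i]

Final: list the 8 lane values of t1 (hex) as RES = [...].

t0 = [0x3b, 0xff, 0xaf, 0x0f, 0xd2, 0xcf, 0xf4, 0xc9]
t1 = [0xc9, 0xf4, 0xcf, 0xd2, 0x0f, 0xaf, 0xff, 0x3b]

RES = [0xc9, 0xf4, 0xcf, 0xd2, 0x0f, 0xaf, 0xff, 0x3b]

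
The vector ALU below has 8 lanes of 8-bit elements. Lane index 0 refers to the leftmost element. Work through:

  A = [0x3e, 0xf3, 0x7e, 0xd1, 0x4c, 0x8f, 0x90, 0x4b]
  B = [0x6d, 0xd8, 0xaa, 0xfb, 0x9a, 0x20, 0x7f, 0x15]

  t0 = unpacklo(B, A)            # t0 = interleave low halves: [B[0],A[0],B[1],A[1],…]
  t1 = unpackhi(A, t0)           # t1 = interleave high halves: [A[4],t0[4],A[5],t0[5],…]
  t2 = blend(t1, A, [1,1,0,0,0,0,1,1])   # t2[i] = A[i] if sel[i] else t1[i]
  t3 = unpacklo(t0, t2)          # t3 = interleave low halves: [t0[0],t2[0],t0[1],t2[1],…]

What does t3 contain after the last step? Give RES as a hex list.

t0 = [0x6d, 0x3e, 0xd8, 0xf3, 0xaa, 0x7e, 0xfb, 0xd1]
t1 = [0x4c, 0xaa, 0x8f, 0x7e, 0x90, 0xfb, 0x4b, 0xd1]
t2 = [0x3e, 0xf3, 0x8f, 0x7e, 0x90, 0xfb, 0x90, 0x4b]
t3 = [0x6d, 0x3e, 0x3e, 0xf3, 0xd8, 0x8f, 0xf3, 0x7e]

RES = [0x6d, 0x3e, 0x3e, 0xf3, 0xd8, 0x8f, 0xf3, 0x7e]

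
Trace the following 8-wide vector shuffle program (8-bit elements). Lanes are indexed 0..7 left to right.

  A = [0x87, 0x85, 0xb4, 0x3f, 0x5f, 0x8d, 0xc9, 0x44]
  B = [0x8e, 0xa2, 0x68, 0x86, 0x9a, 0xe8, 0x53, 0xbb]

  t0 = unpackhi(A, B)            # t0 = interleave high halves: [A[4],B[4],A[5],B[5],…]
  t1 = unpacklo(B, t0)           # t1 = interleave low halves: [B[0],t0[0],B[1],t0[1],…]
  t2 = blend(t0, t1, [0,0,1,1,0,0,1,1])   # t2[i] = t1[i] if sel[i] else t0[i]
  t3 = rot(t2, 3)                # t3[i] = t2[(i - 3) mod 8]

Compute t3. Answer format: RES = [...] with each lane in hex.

RES = [ 0x53  0x86  0xe8  0x5f  0x9a  0xa2  0x9a  0xc9 ]

→ t0 |5f|9a|8d|e8|c9|53|44|bb|
→ t1 |8e|5f|a2|9a|68|8d|86|e8|
→ t2 |5f|9a|a2|9a|c9|53|86|e8|
→ t3 |53|86|e8|5f|9a|a2|9a|c9|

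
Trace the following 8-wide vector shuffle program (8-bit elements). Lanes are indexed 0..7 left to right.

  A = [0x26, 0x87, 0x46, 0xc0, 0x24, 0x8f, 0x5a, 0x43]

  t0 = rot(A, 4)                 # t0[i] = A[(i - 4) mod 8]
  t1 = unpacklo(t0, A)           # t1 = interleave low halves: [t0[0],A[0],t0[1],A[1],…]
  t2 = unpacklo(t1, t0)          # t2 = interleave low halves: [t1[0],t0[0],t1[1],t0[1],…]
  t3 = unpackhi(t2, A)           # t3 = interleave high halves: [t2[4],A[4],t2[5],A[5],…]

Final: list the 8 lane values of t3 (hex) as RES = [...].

RES = [ 0x8f  0x24  0x5a  0x8f  0x87  0x5a  0x43  0x43 ]

t0 = [0x24, 0x8f, 0x5a, 0x43, 0x26, 0x87, 0x46, 0xc0]
t1 = [0x24, 0x26, 0x8f, 0x87, 0x5a, 0x46, 0x43, 0xc0]
t2 = [0x24, 0x24, 0x26, 0x8f, 0x8f, 0x5a, 0x87, 0x43]
t3 = [0x8f, 0x24, 0x5a, 0x8f, 0x87, 0x5a, 0x43, 0x43]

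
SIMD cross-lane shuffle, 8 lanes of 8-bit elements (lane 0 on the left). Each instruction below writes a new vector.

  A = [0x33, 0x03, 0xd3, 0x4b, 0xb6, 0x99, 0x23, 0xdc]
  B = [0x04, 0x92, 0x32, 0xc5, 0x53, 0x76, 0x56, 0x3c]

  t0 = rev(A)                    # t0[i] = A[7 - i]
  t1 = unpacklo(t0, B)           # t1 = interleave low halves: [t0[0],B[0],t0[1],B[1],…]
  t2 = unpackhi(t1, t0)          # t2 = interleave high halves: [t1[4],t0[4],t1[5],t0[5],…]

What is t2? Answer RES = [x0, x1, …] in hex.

RES = [0x99, 0x4b, 0x32, 0xd3, 0xb6, 0x03, 0xc5, 0x33]

→ t0 |dc|23|99|b6|4b|d3|03|33|
→ t1 |dc|04|23|92|99|32|b6|c5|
→ t2 |99|4b|32|d3|b6|03|c5|33|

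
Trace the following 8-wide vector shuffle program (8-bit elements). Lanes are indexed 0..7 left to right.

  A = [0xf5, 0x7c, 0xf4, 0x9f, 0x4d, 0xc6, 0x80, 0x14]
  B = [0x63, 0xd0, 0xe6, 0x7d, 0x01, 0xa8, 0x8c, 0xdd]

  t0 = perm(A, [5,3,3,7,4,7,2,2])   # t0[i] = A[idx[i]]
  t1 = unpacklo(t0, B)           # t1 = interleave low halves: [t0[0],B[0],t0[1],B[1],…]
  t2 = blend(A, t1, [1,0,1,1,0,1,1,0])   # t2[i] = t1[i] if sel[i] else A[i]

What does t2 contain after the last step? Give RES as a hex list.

RES = [0xc6, 0x7c, 0x9f, 0xd0, 0x4d, 0xe6, 0x14, 0x14]

→ t0 |c6|9f|9f|14|4d|14|f4|f4|
→ t1 |c6|63|9f|d0|9f|e6|14|7d|
→ t2 |c6|7c|9f|d0|4d|e6|14|14|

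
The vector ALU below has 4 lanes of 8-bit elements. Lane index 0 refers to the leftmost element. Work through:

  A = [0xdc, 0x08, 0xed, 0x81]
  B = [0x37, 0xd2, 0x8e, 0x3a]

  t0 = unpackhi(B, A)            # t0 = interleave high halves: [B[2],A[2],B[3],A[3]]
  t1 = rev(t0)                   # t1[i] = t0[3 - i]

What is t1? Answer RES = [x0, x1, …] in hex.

→ t0 |8e|ed|3a|81|
→ t1 |81|3a|ed|8e|

RES = [0x81, 0x3a, 0xed, 0x8e]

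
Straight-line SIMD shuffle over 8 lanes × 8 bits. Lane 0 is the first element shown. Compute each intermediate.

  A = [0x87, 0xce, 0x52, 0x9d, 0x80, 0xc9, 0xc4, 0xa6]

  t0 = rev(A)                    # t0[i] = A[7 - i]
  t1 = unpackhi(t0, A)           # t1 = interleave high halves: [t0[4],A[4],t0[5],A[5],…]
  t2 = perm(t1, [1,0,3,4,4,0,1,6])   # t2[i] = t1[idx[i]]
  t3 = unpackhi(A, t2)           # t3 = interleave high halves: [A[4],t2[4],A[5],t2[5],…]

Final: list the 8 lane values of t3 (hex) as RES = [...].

  t0: a6 c4 c9 80 9d 52 ce 87
  t1: 9d 80 52 c9 ce c4 87 a6
  t2: 80 9d c9 ce ce 9d 80 87
  t3: 80 ce c9 9d c4 80 a6 87

RES = [ 0x80  0xce  0xc9  0x9d  0xc4  0x80  0xa6  0x87 ]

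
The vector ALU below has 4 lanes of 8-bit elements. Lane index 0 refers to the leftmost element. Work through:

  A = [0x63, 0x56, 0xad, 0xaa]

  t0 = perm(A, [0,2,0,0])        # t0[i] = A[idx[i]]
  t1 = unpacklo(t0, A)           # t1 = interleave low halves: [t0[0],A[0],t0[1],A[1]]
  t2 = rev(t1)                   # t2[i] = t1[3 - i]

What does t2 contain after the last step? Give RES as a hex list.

RES = [ 0x56  0xad  0x63  0x63 ]

  t0: 63 ad 63 63
  t1: 63 63 ad 56
  t2: 56 ad 63 63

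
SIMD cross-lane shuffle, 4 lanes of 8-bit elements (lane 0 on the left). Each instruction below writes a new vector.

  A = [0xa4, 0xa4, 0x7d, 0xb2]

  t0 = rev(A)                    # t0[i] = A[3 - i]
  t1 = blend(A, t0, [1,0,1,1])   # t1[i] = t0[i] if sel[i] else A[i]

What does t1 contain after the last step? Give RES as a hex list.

t0 = [0xb2, 0x7d, 0xa4, 0xa4]
t1 = [0xb2, 0xa4, 0xa4, 0xa4]

RES = [0xb2, 0xa4, 0xa4, 0xa4]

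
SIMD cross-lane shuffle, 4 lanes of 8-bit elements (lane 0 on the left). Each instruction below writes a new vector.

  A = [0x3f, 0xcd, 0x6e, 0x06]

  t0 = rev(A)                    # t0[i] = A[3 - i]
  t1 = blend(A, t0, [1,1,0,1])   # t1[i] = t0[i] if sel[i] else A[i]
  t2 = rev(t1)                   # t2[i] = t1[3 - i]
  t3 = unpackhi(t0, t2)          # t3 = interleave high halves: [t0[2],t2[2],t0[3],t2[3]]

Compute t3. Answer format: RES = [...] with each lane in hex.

RES = [ 0xcd  0x6e  0x3f  0x06 ]

t0 = [0x06, 0x6e, 0xcd, 0x3f]
t1 = [0x06, 0x6e, 0x6e, 0x3f]
t2 = [0x3f, 0x6e, 0x6e, 0x06]
t3 = [0xcd, 0x6e, 0x3f, 0x06]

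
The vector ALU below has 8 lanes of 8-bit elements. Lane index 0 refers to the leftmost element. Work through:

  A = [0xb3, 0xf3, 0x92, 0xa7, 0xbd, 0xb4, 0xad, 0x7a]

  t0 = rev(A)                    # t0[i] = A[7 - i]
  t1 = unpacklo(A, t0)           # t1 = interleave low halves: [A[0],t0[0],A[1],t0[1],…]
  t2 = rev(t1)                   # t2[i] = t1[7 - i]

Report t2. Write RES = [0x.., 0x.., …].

RES = [ 0xbd  0xa7  0xb4  0x92  0xad  0xf3  0x7a  0xb3 ]

  t0: 7a ad b4 bd a7 92 f3 b3
  t1: b3 7a f3 ad 92 b4 a7 bd
  t2: bd a7 b4 92 ad f3 7a b3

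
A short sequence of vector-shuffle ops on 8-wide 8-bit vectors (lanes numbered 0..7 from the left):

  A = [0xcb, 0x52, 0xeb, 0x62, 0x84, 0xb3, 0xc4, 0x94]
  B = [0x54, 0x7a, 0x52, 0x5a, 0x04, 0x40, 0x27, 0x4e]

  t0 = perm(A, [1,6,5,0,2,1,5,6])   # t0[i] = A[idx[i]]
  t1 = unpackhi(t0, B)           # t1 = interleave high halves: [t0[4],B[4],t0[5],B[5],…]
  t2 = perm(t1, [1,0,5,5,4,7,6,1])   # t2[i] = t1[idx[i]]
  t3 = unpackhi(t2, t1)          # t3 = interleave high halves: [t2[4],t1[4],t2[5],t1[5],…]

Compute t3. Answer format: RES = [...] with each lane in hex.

  t0: 52 c4 b3 cb eb 52 b3 c4
  t1: eb 04 52 40 b3 27 c4 4e
  t2: 04 eb 27 27 b3 4e c4 04
  t3: b3 b3 4e 27 c4 c4 04 4e

RES = [ 0xb3  0xb3  0x4e  0x27  0xc4  0xc4  0x04  0x4e ]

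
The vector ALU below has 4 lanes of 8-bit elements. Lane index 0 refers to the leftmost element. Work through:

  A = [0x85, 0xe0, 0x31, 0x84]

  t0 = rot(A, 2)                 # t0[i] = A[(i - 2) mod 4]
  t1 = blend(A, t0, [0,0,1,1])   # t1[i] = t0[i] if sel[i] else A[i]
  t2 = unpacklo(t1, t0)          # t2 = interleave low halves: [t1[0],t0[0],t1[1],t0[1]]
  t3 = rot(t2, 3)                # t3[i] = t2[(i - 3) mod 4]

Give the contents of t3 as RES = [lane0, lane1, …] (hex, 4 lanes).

RES = [0x31, 0xe0, 0x84, 0x85]

  t0: 31 84 85 e0
  t1: 85 e0 85 e0
  t2: 85 31 e0 84
  t3: 31 e0 84 85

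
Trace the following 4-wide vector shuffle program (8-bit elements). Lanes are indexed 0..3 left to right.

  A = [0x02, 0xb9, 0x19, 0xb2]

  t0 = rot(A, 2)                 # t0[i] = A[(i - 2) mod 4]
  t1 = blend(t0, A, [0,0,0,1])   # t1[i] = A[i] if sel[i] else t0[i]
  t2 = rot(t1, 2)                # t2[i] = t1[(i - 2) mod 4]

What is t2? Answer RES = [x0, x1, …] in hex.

→ t0 |19|b2|02|b9|
→ t1 |19|b2|02|b2|
→ t2 |02|b2|19|b2|

RES = [ 0x02  0xb2  0x19  0xb2 ]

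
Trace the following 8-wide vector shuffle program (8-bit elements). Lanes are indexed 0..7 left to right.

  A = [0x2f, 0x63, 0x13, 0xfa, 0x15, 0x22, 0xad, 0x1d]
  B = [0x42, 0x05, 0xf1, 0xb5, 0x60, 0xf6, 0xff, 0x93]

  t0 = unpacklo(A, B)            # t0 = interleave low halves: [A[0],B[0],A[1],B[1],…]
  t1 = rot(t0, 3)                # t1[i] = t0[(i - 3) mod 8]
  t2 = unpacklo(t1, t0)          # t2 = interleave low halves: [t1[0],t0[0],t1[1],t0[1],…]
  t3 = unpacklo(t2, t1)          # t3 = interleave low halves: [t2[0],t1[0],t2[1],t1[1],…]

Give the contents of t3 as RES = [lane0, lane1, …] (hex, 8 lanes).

RES = [ 0xf1  0xf1  0x2f  0xfa  0xfa  0xb5  0x42  0x2f ]

→ t0 |2f|42|63|05|13|f1|fa|b5|
→ t1 |f1|fa|b5|2f|42|63|05|13|
→ t2 |f1|2f|fa|42|b5|63|2f|05|
→ t3 |f1|f1|2f|fa|fa|b5|42|2f|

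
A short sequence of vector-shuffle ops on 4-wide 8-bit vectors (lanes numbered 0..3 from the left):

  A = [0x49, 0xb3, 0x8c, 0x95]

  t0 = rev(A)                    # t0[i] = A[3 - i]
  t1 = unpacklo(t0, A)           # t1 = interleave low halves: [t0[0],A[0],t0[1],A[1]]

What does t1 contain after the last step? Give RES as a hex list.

RES = [ 0x95  0x49  0x8c  0xb3 ]

t0 = [0x95, 0x8c, 0xb3, 0x49]
t1 = [0x95, 0x49, 0x8c, 0xb3]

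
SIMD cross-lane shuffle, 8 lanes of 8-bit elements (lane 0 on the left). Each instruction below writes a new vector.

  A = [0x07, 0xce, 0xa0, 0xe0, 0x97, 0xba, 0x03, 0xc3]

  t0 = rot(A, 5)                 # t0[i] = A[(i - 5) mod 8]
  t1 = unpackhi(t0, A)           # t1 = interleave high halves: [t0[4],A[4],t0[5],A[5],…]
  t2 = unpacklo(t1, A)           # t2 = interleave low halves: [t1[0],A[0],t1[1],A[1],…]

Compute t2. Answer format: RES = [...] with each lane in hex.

→ t0 |e0|97|ba|03|c3|07|ce|a0|
→ t1 |c3|97|07|ba|ce|03|a0|c3|
→ t2 |c3|07|97|ce|07|a0|ba|e0|

RES = [0xc3, 0x07, 0x97, 0xce, 0x07, 0xa0, 0xba, 0xe0]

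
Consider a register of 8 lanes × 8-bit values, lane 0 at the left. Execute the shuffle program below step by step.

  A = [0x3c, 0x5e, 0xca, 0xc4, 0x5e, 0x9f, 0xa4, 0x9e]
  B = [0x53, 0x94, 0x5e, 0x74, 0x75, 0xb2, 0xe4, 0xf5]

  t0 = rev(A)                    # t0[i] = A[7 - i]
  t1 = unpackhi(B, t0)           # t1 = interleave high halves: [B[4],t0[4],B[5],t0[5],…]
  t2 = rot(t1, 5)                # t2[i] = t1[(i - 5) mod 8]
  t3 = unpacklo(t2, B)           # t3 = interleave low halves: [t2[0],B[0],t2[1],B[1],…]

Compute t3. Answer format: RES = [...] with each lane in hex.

RES = [0xca, 0x53, 0xe4, 0x94, 0x5e, 0x5e, 0xf5, 0x74]

t0 = [0x9e, 0xa4, 0x9f, 0x5e, 0xc4, 0xca, 0x5e, 0x3c]
t1 = [0x75, 0xc4, 0xb2, 0xca, 0xe4, 0x5e, 0xf5, 0x3c]
t2 = [0xca, 0xe4, 0x5e, 0xf5, 0x3c, 0x75, 0xc4, 0xb2]
t3 = [0xca, 0x53, 0xe4, 0x94, 0x5e, 0x5e, 0xf5, 0x74]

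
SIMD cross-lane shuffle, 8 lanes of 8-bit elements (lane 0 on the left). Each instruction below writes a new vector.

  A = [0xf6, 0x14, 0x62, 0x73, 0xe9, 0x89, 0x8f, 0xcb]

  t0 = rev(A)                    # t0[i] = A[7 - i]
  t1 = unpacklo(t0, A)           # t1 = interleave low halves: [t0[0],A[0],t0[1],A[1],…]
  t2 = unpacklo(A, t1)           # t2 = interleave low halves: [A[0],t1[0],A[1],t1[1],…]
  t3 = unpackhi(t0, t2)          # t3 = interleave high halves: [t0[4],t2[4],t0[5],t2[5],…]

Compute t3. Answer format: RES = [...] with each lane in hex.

RES = [0x73, 0x62, 0x62, 0x8f, 0x14, 0x73, 0xf6, 0x14]

  t0: cb 8f 89 e9 73 62 14 f6
  t1: cb f6 8f 14 89 62 e9 73
  t2: f6 cb 14 f6 62 8f 73 14
  t3: 73 62 62 8f 14 73 f6 14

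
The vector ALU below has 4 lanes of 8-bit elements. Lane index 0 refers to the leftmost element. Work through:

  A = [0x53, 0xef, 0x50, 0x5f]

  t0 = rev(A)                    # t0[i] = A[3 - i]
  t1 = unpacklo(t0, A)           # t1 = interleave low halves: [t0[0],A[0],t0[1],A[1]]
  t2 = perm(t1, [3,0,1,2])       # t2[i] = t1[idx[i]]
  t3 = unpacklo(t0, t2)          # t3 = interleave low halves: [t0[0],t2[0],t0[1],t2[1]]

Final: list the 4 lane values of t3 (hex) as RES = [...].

t0 = [0x5f, 0x50, 0xef, 0x53]
t1 = [0x5f, 0x53, 0x50, 0xef]
t2 = [0xef, 0x5f, 0x53, 0x50]
t3 = [0x5f, 0xef, 0x50, 0x5f]

RES = [ 0x5f  0xef  0x50  0x5f ]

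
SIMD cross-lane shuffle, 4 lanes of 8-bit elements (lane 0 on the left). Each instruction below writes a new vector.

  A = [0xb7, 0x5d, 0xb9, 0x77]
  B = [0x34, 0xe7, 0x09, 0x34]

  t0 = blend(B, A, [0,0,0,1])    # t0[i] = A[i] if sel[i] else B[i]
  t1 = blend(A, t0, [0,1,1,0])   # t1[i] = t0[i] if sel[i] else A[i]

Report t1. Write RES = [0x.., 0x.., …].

t0 = [0x34, 0xe7, 0x09, 0x77]
t1 = [0xb7, 0xe7, 0x09, 0x77]

RES = [0xb7, 0xe7, 0x09, 0x77]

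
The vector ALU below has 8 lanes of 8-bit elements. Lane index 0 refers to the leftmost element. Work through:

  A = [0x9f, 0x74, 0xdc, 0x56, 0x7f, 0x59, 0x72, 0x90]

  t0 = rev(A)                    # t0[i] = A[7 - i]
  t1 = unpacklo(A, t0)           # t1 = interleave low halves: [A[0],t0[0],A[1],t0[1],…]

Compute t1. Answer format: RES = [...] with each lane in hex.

  t0: 90 72 59 7f 56 dc 74 9f
  t1: 9f 90 74 72 dc 59 56 7f

RES = [ 0x9f  0x90  0x74  0x72  0xdc  0x59  0x56  0x7f ]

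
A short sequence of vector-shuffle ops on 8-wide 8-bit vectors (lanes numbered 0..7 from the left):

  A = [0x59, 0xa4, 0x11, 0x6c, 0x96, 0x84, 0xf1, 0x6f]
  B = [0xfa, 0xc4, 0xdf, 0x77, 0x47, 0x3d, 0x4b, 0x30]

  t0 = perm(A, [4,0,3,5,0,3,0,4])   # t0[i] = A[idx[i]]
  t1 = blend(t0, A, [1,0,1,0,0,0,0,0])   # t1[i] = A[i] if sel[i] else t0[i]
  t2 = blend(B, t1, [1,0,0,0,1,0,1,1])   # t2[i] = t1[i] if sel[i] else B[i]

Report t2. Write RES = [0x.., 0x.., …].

RES = [0x59, 0xc4, 0xdf, 0x77, 0x59, 0x3d, 0x59, 0x96]

t0 = [0x96, 0x59, 0x6c, 0x84, 0x59, 0x6c, 0x59, 0x96]
t1 = [0x59, 0x59, 0x11, 0x84, 0x59, 0x6c, 0x59, 0x96]
t2 = [0x59, 0xc4, 0xdf, 0x77, 0x59, 0x3d, 0x59, 0x96]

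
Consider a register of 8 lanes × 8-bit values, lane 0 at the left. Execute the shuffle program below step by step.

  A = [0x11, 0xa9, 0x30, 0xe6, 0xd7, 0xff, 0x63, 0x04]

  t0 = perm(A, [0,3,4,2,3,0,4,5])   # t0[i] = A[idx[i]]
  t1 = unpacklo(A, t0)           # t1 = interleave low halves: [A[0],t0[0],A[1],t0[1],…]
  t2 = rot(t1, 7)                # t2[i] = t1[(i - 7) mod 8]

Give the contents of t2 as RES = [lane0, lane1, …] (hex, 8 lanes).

t0 = [0x11, 0xe6, 0xd7, 0x30, 0xe6, 0x11, 0xd7, 0xff]
t1 = [0x11, 0x11, 0xa9, 0xe6, 0x30, 0xd7, 0xe6, 0x30]
t2 = [0x11, 0xa9, 0xe6, 0x30, 0xd7, 0xe6, 0x30, 0x11]

RES = [ 0x11  0xa9  0xe6  0x30  0xd7  0xe6  0x30  0x11 ]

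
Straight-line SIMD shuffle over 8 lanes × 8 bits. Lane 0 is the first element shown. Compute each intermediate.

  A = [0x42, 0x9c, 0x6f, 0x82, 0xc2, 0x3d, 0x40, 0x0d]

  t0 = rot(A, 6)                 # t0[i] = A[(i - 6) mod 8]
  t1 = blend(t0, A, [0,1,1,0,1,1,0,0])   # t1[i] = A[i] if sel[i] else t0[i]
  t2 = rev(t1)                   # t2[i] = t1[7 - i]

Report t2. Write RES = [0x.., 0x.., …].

RES = [ 0x9c  0x42  0x3d  0xc2  0x3d  0x6f  0x9c  0x6f ]

→ t0 |6f|82|c2|3d|40|0d|42|9c|
→ t1 |6f|9c|6f|3d|c2|3d|42|9c|
→ t2 |9c|42|3d|c2|3d|6f|9c|6f|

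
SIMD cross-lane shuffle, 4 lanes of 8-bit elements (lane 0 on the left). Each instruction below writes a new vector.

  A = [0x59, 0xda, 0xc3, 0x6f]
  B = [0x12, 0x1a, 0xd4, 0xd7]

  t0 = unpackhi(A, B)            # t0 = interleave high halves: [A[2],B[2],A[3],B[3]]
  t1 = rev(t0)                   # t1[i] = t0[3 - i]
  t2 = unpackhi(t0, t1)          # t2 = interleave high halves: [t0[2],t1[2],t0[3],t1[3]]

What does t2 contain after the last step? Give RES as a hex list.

RES = [ 0x6f  0xd4  0xd7  0xc3 ]

t0 = [0xc3, 0xd4, 0x6f, 0xd7]
t1 = [0xd7, 0x6f, 0xd4, 0xc3]
t2 = [0x6f, 0xd4, 0xd7, 0xc3]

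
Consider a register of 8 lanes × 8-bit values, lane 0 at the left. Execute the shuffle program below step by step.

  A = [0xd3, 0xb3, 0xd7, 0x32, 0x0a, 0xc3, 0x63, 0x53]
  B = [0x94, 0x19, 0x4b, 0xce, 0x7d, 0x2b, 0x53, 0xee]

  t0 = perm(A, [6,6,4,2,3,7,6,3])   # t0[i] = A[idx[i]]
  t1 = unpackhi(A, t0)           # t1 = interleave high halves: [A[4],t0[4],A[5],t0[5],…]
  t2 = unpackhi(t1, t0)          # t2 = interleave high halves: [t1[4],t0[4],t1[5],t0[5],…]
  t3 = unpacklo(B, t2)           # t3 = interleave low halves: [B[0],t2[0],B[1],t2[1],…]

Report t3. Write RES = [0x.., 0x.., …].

  t0: 63 63 0a d7 32 53 63 32
  t1: 0a 32 c3 53 63 63 53 32
  t2: 63 32 63 53 53 63 32 32
  t3: 94 63 19 32 4b 63 ce 53

RES = [0x94, 0x63, 0x19, 0x32, 0x4b, 0x63, 0xce, 0x53]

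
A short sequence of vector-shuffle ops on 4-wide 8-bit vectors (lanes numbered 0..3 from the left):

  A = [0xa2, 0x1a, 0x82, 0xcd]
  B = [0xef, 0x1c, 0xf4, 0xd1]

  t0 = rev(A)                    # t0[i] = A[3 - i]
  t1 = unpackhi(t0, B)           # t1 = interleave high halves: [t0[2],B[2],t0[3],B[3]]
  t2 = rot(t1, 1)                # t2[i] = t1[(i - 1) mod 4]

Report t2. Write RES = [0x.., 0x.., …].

  t0: cd 82 1a a2
  t1: 1a f4 a2 d1
  t2: d1 1a f4 a2

RES = [0xd1, 0x1a, 0xf4, 0xa2]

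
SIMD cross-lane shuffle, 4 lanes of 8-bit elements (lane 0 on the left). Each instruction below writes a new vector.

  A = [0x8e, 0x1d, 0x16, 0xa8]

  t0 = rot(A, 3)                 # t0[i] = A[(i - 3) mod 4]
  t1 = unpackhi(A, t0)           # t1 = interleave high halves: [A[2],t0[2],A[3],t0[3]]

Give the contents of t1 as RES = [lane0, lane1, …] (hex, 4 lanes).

→ t0 |1d|16|a8|8e|
→ t1 |16|a8|a8|8e|

RES = [ 0x16  0xa8  0xa8  0x8e ]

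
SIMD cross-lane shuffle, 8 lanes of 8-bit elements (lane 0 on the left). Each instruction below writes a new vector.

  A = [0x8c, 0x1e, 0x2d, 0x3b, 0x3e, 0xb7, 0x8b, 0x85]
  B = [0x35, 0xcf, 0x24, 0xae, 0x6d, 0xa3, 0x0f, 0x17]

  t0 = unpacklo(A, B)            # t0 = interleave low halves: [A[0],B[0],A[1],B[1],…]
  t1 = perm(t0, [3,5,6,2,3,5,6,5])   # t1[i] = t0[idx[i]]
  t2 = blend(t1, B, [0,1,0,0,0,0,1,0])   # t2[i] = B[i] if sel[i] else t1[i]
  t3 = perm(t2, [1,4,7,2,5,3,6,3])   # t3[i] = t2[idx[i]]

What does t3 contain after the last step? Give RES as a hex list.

t0 = [0x8c, 0x35, 0x1e, 0xcf, 0x2d, 0x24, 0x3b, 0xae]
t1 = [0xcf, 0x24, 0x3b, 0x1e, 0xcf, 0x24, 0x3b, 0x24]
t2 = [0xcf, 0xcf, 0x3b, 0x1e, 0xcf, 0x24, 0x0f, 0x24]
t3 = [0xcf, 0xcf, 0x24, 0x3b, 0x24, 0x1e, 0x0f, 0x1e]

RES = [0xcf, 0xcf, 0x24, 0x3b, 0x24, 0x1e, 0x0f, 0x1e]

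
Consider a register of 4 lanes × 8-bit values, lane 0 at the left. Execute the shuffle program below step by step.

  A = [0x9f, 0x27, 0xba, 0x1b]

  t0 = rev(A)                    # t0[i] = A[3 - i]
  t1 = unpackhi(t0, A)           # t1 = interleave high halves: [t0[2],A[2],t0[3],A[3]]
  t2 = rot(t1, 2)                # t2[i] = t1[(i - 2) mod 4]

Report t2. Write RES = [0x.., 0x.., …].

t0 = [0x1b, 0xba, 0x27, 0x9f]
t1 = [0x27, 0xba, 0x9f, 0x1b]
t2 = [0x9f, 0x1b, 0x27, 0xba]

RES = [0x9f, 0x1b, 0x27, 0xba]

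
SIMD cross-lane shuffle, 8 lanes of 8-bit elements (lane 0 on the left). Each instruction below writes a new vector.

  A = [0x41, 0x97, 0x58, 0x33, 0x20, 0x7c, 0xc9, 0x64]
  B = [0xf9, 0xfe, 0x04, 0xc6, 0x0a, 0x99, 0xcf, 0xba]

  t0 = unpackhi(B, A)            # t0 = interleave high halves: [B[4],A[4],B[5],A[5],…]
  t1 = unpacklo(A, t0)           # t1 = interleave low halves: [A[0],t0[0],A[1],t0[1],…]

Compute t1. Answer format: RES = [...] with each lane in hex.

RES = [ 0x41  0x0a  0x97  0x20  0x58  0x99  0x33  0x7c ]

t0 = [0x0a, 0x20, 0x99, 0x7c, 0xcf, 0xc9, 0xba, 0x64]
t1 = [0x41, 0x0a, 0x97, 0x20, 0x58, 0x99, 0x33, 0x7c]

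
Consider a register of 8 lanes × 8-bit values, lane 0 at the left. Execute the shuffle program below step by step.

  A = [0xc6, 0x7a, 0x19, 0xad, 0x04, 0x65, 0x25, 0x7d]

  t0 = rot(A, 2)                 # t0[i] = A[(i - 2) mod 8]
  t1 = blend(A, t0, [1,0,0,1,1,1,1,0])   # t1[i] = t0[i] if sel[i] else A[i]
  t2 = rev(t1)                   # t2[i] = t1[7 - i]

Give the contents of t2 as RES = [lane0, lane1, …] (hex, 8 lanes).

t0 = [0x25, 0x7d, 0xc6, 0x7a, 0x19, 0xad, 0x04, 0x65]
t1 = [0x25, 0x7a, 0x19, 0x7a, 0x19, 0xad, 0x04, 0x7d]
t2 = [0x7d, 0x04, 0xad, 0x19, 0x7a, 0x19, 0x7a, 0x25]

RES = [ 0x7d  0x04  0xad  0x19  0x7a  0x19  0x7a  0x25 ]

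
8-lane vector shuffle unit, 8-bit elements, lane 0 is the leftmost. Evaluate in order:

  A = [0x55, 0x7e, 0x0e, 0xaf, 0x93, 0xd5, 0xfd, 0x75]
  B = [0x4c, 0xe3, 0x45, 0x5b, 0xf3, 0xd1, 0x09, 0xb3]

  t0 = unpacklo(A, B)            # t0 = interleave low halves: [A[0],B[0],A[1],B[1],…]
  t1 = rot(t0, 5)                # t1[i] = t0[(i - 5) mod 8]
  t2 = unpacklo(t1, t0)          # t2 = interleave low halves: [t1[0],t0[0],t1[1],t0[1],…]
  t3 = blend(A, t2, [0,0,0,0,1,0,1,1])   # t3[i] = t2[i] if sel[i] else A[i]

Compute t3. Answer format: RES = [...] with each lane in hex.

→ t0 |55|4c|7e|e3|0e|45|af|5b|
→ t1 |e3|0e|45|af|5b|55|4c|7e|
→ t2 |e3|55|0e|4c|45|7e|af|e3|
→ t3 |55|7e|0e|af|45|d5|af|e3|

RES = [0x55, 0x7e, 0x0e, 0xaf, 0x45, 0xd5, 0xaf, 0xe3]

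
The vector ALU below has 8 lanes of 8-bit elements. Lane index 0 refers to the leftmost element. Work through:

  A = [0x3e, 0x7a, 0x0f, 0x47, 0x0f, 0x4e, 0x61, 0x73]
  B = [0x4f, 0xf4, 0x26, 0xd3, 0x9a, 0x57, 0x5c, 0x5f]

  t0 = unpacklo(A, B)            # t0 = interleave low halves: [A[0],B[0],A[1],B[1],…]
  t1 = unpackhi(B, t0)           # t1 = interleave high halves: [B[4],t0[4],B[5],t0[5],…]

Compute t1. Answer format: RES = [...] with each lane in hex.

→ t0 |3e|4f|7a|f4|0f|26|47|d3|
→ t1 |9a|0f|57|26|5c|47|5f|d3|

RES = [0x9a, 0x0f, 0x57, 0x26, 0x5c, 0x47, 0x5f, 0xd3]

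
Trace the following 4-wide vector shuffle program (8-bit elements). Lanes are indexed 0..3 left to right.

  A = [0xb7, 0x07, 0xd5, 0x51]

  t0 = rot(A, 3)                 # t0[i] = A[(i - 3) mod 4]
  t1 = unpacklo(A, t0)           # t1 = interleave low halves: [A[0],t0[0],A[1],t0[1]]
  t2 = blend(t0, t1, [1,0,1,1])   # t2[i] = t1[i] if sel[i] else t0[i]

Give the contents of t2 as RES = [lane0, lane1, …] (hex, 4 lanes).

RES = [0xb7, 0xd5, 0x07, 0xd5]

t0 = [0x07, 0xd5, 0x51, 0xb7]
t1 = [0xb7, 0x07, 0x07, 0xd5]
t2 = [0xb7, 0xd5, 0x07, 0xd5]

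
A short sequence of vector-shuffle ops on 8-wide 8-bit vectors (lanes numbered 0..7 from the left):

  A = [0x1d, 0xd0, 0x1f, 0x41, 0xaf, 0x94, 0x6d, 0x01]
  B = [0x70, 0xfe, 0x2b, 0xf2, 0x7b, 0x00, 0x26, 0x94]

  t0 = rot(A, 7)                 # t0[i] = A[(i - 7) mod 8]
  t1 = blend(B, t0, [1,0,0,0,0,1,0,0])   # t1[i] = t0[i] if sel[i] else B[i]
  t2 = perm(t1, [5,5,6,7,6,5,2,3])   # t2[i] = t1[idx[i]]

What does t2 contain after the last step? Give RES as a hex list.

RES = [ 0x6d  0x6d  0x26  0x94  0x26  0x6d  0x2b  0xf2 ]

  t0: d0 1f 41 af 94 6d 01 1d
  t1: d0 fe 2b f2 7b 6d 26 94
  t2: 6d 6d 26 94 26 6d 2b f2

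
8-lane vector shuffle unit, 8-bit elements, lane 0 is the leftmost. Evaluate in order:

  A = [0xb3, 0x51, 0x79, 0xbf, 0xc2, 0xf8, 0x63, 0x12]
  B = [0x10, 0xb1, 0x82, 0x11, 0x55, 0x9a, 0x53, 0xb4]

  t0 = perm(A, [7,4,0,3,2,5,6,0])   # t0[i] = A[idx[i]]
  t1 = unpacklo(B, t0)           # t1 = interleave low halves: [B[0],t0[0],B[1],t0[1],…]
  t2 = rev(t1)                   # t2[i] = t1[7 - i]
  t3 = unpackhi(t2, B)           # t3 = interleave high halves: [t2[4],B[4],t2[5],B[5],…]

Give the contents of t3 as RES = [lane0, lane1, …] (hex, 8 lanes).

RES = [ 0xc2  0x55  0xb1  0x9a  0x12  0x53  0x10  0xb4 ]

t0 = [0x12, 0xc2, 0xb3, 0xbf, 0x79, 0xf8, 0x63, 0xb3]
t1 = [0x10, 0x12, 0xb1, 0xc2, 0x82, 0xb3, 0x11, 0xbf]
t2 = [0xbf, 0x11, 0xb3, 0x82, 0xc2, 0xb1, 0x12, 0x10]
t3 = [0xc2, 0x55, 0xb1, 0x9a, 0x12, 0x53, 0x10, 0xb4]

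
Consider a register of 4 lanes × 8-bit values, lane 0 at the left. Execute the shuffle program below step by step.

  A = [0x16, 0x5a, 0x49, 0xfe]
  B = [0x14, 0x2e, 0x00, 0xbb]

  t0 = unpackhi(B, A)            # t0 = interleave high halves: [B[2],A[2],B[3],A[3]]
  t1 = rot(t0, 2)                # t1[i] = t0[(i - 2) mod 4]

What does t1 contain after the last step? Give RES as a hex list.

  t0: 00 49 bb fe
  t1: bb fe 00 49

RES = [ 0xbb  0xfe  0x00  0x49 ]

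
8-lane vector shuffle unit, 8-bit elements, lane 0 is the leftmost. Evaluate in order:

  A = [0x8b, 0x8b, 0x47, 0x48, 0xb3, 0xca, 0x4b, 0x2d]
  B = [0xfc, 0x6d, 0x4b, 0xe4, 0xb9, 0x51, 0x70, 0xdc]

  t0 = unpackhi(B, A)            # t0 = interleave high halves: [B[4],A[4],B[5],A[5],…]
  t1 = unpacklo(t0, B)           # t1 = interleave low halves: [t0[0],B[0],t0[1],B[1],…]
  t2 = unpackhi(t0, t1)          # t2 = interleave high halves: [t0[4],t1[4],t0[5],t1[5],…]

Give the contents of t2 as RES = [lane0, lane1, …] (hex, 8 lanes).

t0 = [0xb9, 0xb3, 0x51, 0xca, 0x70, 0x4b, 0xdc, 0x2d]
t1 = [0xb9, 0xfc, 0xb3, 0x6d, 0x51, 0x4b, 0xca, 0xe4]
t2 = [0x70, 0x51, 0x4b, 0x4b, 0xdc, 0xca, 0x2d, 0xe4]

RES = [ 0x70  0x51  0x4b  0x4b  0xdc  0xca  0x2d  0xe4 ]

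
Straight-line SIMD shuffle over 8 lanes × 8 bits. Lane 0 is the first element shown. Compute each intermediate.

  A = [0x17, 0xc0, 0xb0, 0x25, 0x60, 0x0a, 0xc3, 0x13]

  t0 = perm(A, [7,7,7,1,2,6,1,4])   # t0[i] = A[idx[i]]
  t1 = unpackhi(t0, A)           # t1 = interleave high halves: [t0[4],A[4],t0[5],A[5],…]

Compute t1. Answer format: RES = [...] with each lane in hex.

→ t0 |13|13|13|c0|b0|c3|c0|60|
→ t1 |b0|60|c3|0a|c0|c3|60|13|

RES = [ 0xb0  0x60  0xc3  0x0a  0xc0  0xc3  0x60  0x13 ]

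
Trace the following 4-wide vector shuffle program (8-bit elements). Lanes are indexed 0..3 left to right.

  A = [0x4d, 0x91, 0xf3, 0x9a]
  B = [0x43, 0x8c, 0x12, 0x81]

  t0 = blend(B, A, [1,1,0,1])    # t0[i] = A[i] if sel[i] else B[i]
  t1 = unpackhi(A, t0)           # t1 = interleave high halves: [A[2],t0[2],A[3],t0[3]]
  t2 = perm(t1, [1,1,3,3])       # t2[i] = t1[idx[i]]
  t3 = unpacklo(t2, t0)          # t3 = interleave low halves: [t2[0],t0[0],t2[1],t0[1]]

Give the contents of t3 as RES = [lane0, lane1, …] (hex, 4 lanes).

RES = [ 0x12  0x4d  0x12  0x91 ]

t0 = [0x4d, 0x91, 0x12, 0x9a]
t1 = [0xf3, 0x12, 0x9a, 0x9a]
t2 = [0x12, 0x12, 0x9a, 0x9a]
t3 = [0x12, 0x4d, 0x12, 0x91]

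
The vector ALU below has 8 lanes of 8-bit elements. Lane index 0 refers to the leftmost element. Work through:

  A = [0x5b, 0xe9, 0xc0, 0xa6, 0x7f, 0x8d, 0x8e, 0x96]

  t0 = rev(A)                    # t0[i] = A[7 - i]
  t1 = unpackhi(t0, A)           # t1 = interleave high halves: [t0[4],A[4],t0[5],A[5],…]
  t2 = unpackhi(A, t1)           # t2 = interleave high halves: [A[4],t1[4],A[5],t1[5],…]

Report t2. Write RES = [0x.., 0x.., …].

  t0: 96 8e 8d 7f a6 c0 e9 5b
  t1: a6 7f c0 8d e9 8e 5b 96
  t2: 7f e9 8d 8e 8e 5b 96 96

RES = [0x7f, 0xe9, 0x8d, 0x8e, 0x8e, 0x5b, 0x96, 0x96]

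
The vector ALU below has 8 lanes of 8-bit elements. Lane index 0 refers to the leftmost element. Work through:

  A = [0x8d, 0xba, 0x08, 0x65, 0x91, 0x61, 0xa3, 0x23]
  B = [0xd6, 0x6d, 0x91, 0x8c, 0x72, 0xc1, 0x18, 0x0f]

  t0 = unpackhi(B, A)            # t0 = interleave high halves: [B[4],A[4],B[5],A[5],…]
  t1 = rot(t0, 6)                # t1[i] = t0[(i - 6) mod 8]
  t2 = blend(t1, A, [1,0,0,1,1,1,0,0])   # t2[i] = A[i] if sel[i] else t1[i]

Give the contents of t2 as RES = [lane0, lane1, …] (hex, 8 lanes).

RES = [0x8d, 0x61, 0x18, 0x65, 0x91, 0x61, 0x72, 0x91]

t0 = [0x72, 0x91, 0xc1, 0x61, 0x18, 0xa3, 0x0f, 0x23]
t1 = [0xc1, 0x61, 0x18, 0xa3, 0x0f, 0x23, 0x72, 0x91]
t2 = [0x8d, 0x61, 0x18, 0x65, 0x91, 0x61, 0x72, 0x91]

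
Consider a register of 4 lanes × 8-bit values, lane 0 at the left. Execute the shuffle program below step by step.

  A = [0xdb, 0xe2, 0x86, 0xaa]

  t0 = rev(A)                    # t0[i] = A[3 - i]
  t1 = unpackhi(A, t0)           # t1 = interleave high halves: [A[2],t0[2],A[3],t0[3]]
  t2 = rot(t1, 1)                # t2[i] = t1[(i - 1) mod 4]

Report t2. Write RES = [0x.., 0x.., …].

t0 = [0xaa, 0x86, 0xe2, 0xdb]
t1 = [0x86, 0xe2, 0xaa, 0xdb]
t2 = [0xdb, 0x86, 0xe2, 0xaa]

RES = [ 0xdb  0x86  0xe2  0xaa ]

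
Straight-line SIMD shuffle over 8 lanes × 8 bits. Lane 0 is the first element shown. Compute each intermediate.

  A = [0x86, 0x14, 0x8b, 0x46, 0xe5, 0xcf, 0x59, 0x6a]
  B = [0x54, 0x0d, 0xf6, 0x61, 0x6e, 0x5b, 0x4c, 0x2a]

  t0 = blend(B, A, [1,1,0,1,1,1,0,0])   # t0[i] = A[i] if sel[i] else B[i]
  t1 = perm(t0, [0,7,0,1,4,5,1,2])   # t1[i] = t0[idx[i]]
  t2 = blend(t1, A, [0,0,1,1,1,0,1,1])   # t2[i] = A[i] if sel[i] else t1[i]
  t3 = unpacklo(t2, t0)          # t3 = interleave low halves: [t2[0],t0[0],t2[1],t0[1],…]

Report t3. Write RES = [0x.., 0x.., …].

  t0: 86 14 f6 46 e5 cf 4c 2a
  t1: 86 2a 86 14 e5 cf 14 f6
  t2: 86 2a 8b 46 e5 cf 59 6a
  t3: 86 86 2a 14 8b f6 46 46

RES = [0x86, 0x86, 0x2a, 0x14, 0x8b, 0xf6, 0x46, 0x46]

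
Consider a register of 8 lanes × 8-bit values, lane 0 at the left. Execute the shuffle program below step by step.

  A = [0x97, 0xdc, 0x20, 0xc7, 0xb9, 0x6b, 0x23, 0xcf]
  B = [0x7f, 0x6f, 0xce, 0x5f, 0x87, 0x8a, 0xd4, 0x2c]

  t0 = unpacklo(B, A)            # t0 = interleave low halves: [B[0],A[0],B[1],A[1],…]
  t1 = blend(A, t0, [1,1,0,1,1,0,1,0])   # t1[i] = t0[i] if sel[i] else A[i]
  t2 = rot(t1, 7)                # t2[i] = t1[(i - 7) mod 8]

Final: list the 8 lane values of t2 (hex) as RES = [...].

RES = [0x97, 0x20, 0xdc, 0xce, 0x6b, 0x5f, 0xcf, 0x7f]

→ t0 |7f|97|6f|dc|ce|20|5f|c7|
→ t1 |7f|97|20|dc|ce|6b|5f|cf|
→ t2 |97|20|dc|ce|6b|5f|cf|7f|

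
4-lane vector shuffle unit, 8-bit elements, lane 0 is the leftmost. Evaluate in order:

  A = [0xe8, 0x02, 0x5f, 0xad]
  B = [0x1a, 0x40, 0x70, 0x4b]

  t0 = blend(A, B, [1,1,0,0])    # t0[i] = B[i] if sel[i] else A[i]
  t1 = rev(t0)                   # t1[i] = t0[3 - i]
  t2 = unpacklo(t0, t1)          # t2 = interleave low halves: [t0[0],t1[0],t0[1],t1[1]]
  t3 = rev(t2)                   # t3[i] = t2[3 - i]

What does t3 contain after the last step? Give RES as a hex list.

  t0: 1a 40 5f ad
  t1: ad 5f 40 1a
  t2: 1a ad 40 5f
  t3: 5f 40 ad 1a

RES = [ 0x5f  0x40  0xad  0x1a ]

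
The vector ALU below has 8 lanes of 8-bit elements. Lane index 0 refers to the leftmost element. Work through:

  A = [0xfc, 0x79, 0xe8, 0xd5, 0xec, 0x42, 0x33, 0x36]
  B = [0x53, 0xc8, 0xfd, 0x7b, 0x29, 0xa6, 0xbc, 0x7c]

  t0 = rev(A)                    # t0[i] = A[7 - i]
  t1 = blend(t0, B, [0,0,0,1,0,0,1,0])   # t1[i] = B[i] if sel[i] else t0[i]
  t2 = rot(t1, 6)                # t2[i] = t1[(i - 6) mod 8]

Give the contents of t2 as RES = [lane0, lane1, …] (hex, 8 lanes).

RES = [0x42, 0x7b, 0xd5, 0xe8, 0xbc, 0xfc, 0x36, 0x33]

t0 = [0x36, 0x33, 0x42, 0xec, 0xd5, 0xe8, 0x79, 0xfc]
t1 = [0x36, 0x33, 0x42, 0x7b, 0xd5, 0xe8, 0xbc, 0xfc]
t2 = [0x42, 0x7b, 0xd5, 0xe8, 0xbc, 0xfc, 0x36, 0x33]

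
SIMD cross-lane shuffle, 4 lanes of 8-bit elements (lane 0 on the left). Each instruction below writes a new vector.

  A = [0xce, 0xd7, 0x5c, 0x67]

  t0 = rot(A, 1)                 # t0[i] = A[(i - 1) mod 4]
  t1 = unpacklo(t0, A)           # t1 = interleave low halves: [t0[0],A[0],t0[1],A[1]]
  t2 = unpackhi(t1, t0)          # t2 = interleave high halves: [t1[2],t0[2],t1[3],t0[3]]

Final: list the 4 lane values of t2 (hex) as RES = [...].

t0 = [0x67, 0xce, 0xd7, 0x5c]
t1 = [0x67, 0xce, 0xce, 0xd7]
t2 = [0xce, 0xd7, 0xd7, 0x5c]

RES = [0xce, 0xd7, 0xd7, 0x5c]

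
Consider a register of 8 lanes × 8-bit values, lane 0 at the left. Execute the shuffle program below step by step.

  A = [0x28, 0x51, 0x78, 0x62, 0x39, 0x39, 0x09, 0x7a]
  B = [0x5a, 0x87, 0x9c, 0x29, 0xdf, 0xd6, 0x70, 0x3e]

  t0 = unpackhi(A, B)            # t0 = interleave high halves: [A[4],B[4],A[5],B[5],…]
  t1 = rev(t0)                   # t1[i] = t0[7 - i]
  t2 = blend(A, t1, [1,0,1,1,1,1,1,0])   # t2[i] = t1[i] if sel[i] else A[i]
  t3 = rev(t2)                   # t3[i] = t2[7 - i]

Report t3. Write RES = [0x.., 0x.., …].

RES = [0x7a, 0xdf, 0x39, 0xd6, 0x09, 0x70, 0x51, 0x3e]

  t0: 39 df 39 d6 09 70 7a 3e
  t1: 3e 7a 70 09 d6 39 df 39
  t2: 3e 51 70 09 d6 39 df 7a
  t3: 7a df 39 d6 09 70 51 3e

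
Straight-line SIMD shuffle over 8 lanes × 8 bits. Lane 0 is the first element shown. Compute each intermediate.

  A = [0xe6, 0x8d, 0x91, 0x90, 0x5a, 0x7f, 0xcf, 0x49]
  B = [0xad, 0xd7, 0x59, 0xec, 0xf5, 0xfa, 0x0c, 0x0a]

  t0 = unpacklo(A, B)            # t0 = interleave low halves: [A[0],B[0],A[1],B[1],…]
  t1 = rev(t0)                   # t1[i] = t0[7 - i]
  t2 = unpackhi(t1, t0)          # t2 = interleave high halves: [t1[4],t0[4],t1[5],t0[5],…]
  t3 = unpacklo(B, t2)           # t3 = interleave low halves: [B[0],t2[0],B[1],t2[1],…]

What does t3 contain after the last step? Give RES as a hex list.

→ t0 |e6|ad|8d|d7|91|59|90|ec|
→ t1 |ec|90|59|91|d7|8d|ad|e6|
→ t2 |d7|91|8d|59|ad|90|e6|ec|
→ t3 |ad|d7|d7|91|59|8d|ec|59|

RES = [ 0xad  0xd7  0xd7  0x91  0x59  0x8d  0xec  0x59 ]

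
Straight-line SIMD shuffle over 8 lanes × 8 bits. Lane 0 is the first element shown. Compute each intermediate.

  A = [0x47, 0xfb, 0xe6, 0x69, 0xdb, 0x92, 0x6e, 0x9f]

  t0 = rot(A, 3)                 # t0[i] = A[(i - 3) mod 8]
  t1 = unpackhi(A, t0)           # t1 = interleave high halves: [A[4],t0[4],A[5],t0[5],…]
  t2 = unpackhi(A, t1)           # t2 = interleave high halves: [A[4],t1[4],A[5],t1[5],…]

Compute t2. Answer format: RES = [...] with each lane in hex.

RES = [ 0xdb  0x6e  0x92  0x69  0x6e  0x9f  0x9f  0xdb ]

→ t0 |92|6e|9f|47|fb|e6|69|db|
→ t1 |db|fb|92|e6|6e|69|9f|db|
→ t2 |db|6e|92|69|6e|9f|9f|db|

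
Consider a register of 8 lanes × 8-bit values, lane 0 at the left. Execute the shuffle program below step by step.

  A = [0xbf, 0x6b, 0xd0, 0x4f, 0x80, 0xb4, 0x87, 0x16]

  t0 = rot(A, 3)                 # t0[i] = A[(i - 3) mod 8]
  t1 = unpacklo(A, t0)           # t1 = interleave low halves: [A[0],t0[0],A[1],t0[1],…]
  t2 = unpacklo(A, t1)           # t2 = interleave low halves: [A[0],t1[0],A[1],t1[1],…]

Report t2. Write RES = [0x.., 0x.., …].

RES = [0xbf, 0xbf, 0x6b, 0xb4, 0xd0, 0x6b, 0x4f, 0x87]

t0 = [0xb4, 0x87, 0x16, 0xbf, 0x6b, 0xd0, 0x4f, 0x80]
t1 = [0xbf, 0xb4, 0x6b, 0x87, 0xd0, 0x16, 0x4f, 0xbf]
t2 = [0xbf, 0xbf, 0x6b, 0xb4, 0xd0, 0x6b, 0x4f, 0x87]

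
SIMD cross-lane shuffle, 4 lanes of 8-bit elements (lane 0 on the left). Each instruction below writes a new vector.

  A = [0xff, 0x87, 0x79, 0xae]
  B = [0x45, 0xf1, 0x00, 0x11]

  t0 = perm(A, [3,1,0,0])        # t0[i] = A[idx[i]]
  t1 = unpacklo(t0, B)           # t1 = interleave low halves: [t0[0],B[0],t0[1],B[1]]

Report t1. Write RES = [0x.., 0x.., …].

RES = [ 0xae  0x45  0x87  0xf1 ]

t0 = [0xae, 0x87, 0xff, 0xff]
t1 = [0xae, 0x45, 0x87, 0xf1]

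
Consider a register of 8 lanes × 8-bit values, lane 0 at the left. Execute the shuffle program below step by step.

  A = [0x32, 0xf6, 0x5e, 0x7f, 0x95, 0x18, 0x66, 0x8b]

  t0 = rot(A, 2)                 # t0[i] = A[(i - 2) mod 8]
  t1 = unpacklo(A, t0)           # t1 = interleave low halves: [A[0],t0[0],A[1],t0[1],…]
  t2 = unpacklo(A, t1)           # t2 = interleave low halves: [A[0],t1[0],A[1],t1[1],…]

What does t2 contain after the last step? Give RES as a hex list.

RES = [ 0x32  0x32  0xf6  0x66  0x5e  0xf6  0x7f  0x8b ]

t0 = [0x66, 0x8b, 0x32, 0xf6, 0x5e, 0x7f, 0x95, 0x18]
t1 = [0x32, 0x66, 0xf6, 0x8b, 0x5e, 0x32, 0x7f, 0xf6]
t2 = [0x32, 0x32, 0xf6, 0x66, 0x5e, 0xf6, 0x7f, 0x8b]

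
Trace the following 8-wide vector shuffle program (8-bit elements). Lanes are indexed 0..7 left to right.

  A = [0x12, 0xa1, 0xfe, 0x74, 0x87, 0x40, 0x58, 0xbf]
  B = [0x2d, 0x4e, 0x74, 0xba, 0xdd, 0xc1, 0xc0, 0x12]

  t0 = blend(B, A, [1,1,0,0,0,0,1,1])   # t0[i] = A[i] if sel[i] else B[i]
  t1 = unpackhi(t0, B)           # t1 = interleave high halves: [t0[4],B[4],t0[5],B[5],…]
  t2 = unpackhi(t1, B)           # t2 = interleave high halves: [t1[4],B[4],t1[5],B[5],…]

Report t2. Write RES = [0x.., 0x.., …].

t0 = [0x12, 0xa1, 0x74, 0xba, 0xdd, 0xc1, 0x58, 0xbf]
t1 = [0xdd, 0xdd, 0xc1, 0xc1, 0x58, 0xc0, 0xbf, 0x12]
t2 = [0x58, 0xdd, 0xc0, 0xc1, 0xbf, 0xc0, 0x12, 0x12]

RES = [0x58, 0xdd, 0xc0, 0xc1, 0xbf, 0xc0, 0x12, 0x12]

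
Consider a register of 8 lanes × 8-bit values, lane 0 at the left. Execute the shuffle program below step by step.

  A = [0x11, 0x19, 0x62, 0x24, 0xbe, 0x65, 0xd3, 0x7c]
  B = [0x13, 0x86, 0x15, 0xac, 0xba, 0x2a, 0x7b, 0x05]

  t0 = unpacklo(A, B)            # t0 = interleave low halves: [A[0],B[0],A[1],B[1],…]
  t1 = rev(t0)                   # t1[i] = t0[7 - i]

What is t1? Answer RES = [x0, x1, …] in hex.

RES = [ 0xac  0x24  0x15  0x62  0x86  0x19  0x13  0x11 ]

t0 = [0x11, 0x13, 0x19, 0x86, 0x62, 0x15, 0x24, 0xac]
t1 = [0xac, 0x24, 0x15, 0x62, 0x86, 0x19, 0x13, 0x11]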